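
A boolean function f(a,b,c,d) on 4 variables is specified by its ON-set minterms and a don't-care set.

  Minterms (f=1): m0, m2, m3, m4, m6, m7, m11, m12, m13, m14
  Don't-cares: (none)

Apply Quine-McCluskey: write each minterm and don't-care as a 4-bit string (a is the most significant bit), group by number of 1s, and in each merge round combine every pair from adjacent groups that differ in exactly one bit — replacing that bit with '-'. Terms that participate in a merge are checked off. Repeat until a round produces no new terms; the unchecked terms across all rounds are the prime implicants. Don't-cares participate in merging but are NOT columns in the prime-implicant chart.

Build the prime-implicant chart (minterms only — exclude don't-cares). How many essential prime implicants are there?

[col 0] 0000*, 0010*, 0011*, 0100*, 0110*, 0111*, 1011*, 1100*, 1101*, 1110*
[col 1] -011, -100*, -110*, 0-00*, 0-10*, 0-11*, 00-0*, 001-*, 01-0*, 011-*, 11-0*, 110-
[col 2] -1-0, 0--0, 0-1-
Prime implicants: -011, -1-0, 0--0, 0-1-, 110-
PI chart (minterm → PIs covering it):
  0 | 0--0  (sole → essential)
  2 | 0--0,0-1-
  3 | -011,0-1-
  4 | -1-0,0--0
  6 | -1-0,0--0,0-1-
  7 | 0-1-  (sole → essential)
  11 | -011  (sole → essential)
  12 | -1-0,110-
  13 | 110-  (sole → essential)
  14 | -1-0  (sole → essential)
Essential prime implicants: -011, -1-0, 0--0, 0-1-, 110-

5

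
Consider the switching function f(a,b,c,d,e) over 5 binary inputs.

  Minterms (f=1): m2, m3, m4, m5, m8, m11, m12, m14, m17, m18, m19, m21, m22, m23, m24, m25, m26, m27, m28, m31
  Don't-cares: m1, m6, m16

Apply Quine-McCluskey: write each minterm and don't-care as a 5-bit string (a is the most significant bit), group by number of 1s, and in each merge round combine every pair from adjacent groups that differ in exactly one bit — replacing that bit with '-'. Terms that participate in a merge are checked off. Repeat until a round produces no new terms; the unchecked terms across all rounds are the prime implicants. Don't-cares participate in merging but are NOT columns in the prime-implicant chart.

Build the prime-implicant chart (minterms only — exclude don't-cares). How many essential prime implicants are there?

5

size-2^0 implicants → 00001(✓)  00010(✓)  00011(✓)  00100(✓)  00101(✓)  00110(✓)  01000(✓)  01011(✓)  01100(✓)  01110(✓)  10000(✓)  10001(✓)  10010(✓)  10011(✓)  10101(✓)  10110(✓)  10111(✓)  11000(✓)  11001(✓)  11010(✓)  11011(✓)  11100(✓)  11111(✓)
size-2^1 implicants → -0001(✓)  -0010(✓)  -0011(✓)  -0101(✓)  -0110(✓)  -1000(✓)  -1011(✓)  -1100(✓)  0-011(✓)  0-100(✓)  0-110(✓)  00-01(✓)  00-10(✓)  000-1(✓)  0001-(✓)  001-0(✓)  0010-  01-00(✓)  011-0(✓)  1-000(✓)  1-001(✓)  1-010(✓)  1-011(✓)  1-111(✓)  10-01(✓)  10-10(✓)  10-11(✓)  100-0(✓)  100-1(✓)  1000-(✓)  1001-(✓)  101-1(✓)  1011-(✓)  11-00(✓)  11-11(✓)  110-0(✓)  110-1(✓)  1100-(✓)  1101-(✓)
size-2^2 implicants → --011  -0-01  -0-10  -00-1  -001-  -1-00  0-1-0  1--11  1-0-0(✓)  1-0-1(✓)  1-00-(✓)  1-01-(✓)  10--1  10-1-  100--(✓)  110--(✓)
size-2^3 implicants → 1-0--
Unchecked terms (primes): --011, -0-01, -0-10, -00-1, -001-, -1-00, 0-1-0, 0010-, 1--11, 1-0--, 10--1, 10-1-
Minterm coverage:
  m2 ⊆ -0-10,-001-
  m3 ⊆ --011,-00-1,-001-
  m4 ⊆ 0-1-0,0010-
  m5 ⊆ -0-01,0010-
  m8 ⊆ -1-00 [E]
  m11 ⊆ --011 [E]
  m12 ⊆ -1-00,0-1-0
  m14 ⊆ 0-1-0 [E]
  m17 ⊆ -0-01,-00-1,1-0--,10--1
  m18 ⊆ -0-10,-001-,1-0--,10-1-
  m19 ⊆ --011,-00-1,-001-,1--11,1-0--,10--1,10-1-
  m21 ⊆ -0-01,10--1
  m22 ⊆ -0-10,10-1-
  m23 ⊆ 1--11,10--1,10-1-
  m24 ⊆ -1-00,1-0--
  m25 ⊆ 1-0-- [E]
  m26 ⊆ 1-0-- [E]
  m27 ⊆ --011,1--11,1-0--
  m28 ⊆ -1-00 [E]
  m31 ⊆ 1--11 [E]
E = {--011, -1-00, 0-1-0, 1--11, 1-0--}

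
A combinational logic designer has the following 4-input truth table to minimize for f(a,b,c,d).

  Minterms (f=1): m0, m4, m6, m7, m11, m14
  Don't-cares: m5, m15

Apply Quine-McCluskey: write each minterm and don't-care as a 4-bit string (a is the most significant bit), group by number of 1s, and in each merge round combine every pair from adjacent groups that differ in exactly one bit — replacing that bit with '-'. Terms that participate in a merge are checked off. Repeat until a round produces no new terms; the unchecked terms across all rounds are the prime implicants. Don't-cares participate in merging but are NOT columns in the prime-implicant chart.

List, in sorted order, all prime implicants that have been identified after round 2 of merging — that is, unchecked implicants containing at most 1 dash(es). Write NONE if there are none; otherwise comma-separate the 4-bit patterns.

[col 0] 0000*, 0100*, 0101*, 0110*, 0111*, 1011*, 1110*, 1111*
[col 1] -110*, -111*, 0-00, 01-0*, 01-1*, 010-*, 011-*, 1-11, 111-*
[col 2] -11-, 01--
Prime implicants: -11-, 0-00, 01--, 1-11

0-00, 1-11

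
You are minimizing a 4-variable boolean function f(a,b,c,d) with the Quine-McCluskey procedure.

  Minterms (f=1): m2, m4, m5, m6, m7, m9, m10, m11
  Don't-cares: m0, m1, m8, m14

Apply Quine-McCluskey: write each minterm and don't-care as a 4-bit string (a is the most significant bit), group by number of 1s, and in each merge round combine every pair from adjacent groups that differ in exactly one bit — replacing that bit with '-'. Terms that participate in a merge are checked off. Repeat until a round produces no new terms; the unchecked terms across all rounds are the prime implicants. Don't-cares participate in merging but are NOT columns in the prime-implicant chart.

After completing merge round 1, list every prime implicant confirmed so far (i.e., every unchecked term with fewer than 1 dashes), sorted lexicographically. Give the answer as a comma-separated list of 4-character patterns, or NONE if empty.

[col 0] 0000*, 0001*, 0010*, 0100*, 0101*, 0110*, 0111*, 1000*, 1001*, 1010*, 1011*, 1110*
[col 1] -000*, -001*, -010*, -110*, 0-00*, 0-01*, 0-10*, 00-0*, 000-*, 01-0*, 01-1*, 010-*, 011-*, 1-10*, 10-0*, 10-1*, 100-*, 101-*
[col 2] --10, -0-0, -00-, 0--0, 0-0-, 01--, 10--
Prime implicants: --10, -0-0, -00-, 0--0, 0-0-, 01--, 10--

NONE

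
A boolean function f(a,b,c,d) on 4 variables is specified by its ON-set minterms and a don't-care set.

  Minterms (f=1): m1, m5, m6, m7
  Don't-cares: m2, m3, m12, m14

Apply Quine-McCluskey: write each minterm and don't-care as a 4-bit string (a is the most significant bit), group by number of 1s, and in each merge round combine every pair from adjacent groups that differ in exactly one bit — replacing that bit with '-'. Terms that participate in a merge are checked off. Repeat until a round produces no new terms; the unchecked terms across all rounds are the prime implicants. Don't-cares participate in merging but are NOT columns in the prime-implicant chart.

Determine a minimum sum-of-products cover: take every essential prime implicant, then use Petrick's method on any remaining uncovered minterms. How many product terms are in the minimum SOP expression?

Round 0: 0001✓ 0010✓ 0011✓ 0101✓ 0110✓ 0111✓ 1100✓ 1110✓
Round 1: -110 0-01✓ 0-10✓ 0-11✓ 00-1✓ 001-✓ 01-1✓ 011-✓ 11-0
Round 2: 0--1 0-1-
PIs = {-110, 0--1, 0-1-, 11-0}
Coverage chart:
  m1: 0--1 ←essential
  m5: 0--1 ←essential
  m6: -110,0-1-
  m7: 0--1,0-1-
Essential: 0--1
Petrick residual → -110
Min cover (2 terms): bcd' + a'd

2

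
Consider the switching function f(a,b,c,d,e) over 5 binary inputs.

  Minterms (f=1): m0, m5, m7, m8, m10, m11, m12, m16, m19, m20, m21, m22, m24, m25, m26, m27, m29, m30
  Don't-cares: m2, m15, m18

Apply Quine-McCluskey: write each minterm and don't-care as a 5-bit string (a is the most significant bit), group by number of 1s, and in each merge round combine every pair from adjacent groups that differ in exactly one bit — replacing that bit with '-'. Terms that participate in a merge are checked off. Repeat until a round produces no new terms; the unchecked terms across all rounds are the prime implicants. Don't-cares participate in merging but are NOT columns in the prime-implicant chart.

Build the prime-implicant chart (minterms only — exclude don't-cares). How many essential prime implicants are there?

4

Round 0: 00000✓ 00010✓ 00101✓ 00111✓ 01000✓ 01010✓ 01011✓ 01100✓ 01111✓ 10000✓ 10010✓ 10011✓ 10100✓ 10101✓ 10110✓ 11000✓ 11001✓ 11010✓ 11011✓ 11101✓ 11110✓
Round 1: -0000✓ -0010✓ -0101 -1000✓ -1010✓ -1011✓ 0-000✓ 0-010✓ 0-111 000-0✓ 001-1 01-00 01-11 010-0✓ 0101-✓ 1-000✓ 1-010✓ 1-011✓ 1-101 1-110✓ 10-00✓ 10-10✓ 100-0✓ 1001-✓ 101-0✓ 1010- 11-01 11-10✓ 110-0✓ 110-1✓ 1100-✓ 1101-✓
Round 2: --000✓ --010✓ -00-0✓ -10-0✓ -101- 0-0-0✓ 1--10 1-0-0✓ 1-01- 10--0 110--
Round 3: --0-0
PIs = {--0-0, -0101, -101-, 0-111, 001-1, 01-00, 01-11, 1--10, 1-01-, 1-101, 10--0, 1010-, 11-01, 110--}
Coverage chart:
  m0: --0-0 ←essential
  m5: -0101,001-1
  m7: 0-111,001-1
  m8: --0-0,01-00
  m10: --0-0,-101-
  m11: -101-,01-11
  m12: 01-00 ←essential
  m16: --0-0,10--0
  m19: 1-01- ←essential
  m20: 10--0,1010-
  m21: -0101,1-101,1010-
  m22: 1--10,10--0
  m24: --0-0,110--
  m25: 11-01,110--
  m26: --0-0,-101-,1--10,1-01-,110--
  m27: -101-,1-01-,110--
  m29: 1-101,11-01
  m30: 1--10 ←essential
Essential: --0-0, 01-00, 1--10, 1-01-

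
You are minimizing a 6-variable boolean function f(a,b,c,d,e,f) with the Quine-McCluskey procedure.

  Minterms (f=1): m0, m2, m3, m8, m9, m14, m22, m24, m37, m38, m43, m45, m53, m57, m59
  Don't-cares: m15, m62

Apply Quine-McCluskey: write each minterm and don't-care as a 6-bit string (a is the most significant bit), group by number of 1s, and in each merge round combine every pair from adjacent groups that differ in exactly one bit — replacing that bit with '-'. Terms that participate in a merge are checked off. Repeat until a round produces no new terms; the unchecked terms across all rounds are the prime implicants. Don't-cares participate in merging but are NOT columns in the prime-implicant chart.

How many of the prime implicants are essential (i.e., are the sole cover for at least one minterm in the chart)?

[col 0] 000000*, 000010*, 000011*, 001000*, 001001*, 001110*, 001111*, 010110, 011000*, 100101*, 100110, 101011*, 101101*, 110101*, 111001*, 111011*, 111110
[col 1] 0-1000, 00-000, 0000-0, 00001-, 00100-, 00111-, 1-0101, 1-1011, 10-101, 1110-1
Prime implicants: 0-1000, 00-000, 0000-0, 00001-, 00100-, 00111-, 010110, 1-0101, 1-1011, 10-101, 100110, 1110-1, 111110
PI chart (minterm → PIs covering it):
  0 | 00-000,0000-0
  2 | 0000-0,00001-
  3 | 00001-  (sole → essential)
  8 | 0-1000,00-000,00100-
  9 | 00100-  (sole → essential)
  14 | 00111-  (sole → essential)
  22 | 010110  (sole → essential)
  24 | 0-1000  (sole → essential)
  37 | 1-0101,10-101
  38 | 100110  (sole → essential)
  43 | 1-1011  (sole → essential)
  45 | 10-101  (sole → essential)
  53 | 1-0101  (sole → essential)
  57 | 1110-1  (sole → essential)
  59 | 1-1011,1110-1
Essential prime implicants: 0-1000, 00001-, 00100-, 00111-, 010110, 1-0101, 1-1011, 10-101, 100110, 1110-1

10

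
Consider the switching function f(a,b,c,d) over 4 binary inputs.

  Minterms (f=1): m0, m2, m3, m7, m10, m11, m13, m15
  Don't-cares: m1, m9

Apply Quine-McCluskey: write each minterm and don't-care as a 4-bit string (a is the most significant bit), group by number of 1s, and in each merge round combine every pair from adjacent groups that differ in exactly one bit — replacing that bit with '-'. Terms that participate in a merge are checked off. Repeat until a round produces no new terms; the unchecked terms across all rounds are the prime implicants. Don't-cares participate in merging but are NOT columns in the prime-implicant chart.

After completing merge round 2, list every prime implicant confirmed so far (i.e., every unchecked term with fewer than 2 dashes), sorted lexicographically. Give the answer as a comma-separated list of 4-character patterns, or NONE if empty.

Round 0: 0000✓ 0001✓ 0010✓ 0011✓ 0111✓ 1001✓ 1010✓ 1011✓ 1101✓ 1111✓
Round 1: -001✓ -010✓ -011✓ -111✓ 0-11✓ 00-0✓ 00-1✓ 000-✓ 001-✓ 1-01✓ 1-11✓ 10-1✓ 101-✓ 11-1✓
Round 2: --11 -0-1 -01- 00-- 1--1
PIs = {--11, -0-1, -01-, 00--, 1--1}

NONE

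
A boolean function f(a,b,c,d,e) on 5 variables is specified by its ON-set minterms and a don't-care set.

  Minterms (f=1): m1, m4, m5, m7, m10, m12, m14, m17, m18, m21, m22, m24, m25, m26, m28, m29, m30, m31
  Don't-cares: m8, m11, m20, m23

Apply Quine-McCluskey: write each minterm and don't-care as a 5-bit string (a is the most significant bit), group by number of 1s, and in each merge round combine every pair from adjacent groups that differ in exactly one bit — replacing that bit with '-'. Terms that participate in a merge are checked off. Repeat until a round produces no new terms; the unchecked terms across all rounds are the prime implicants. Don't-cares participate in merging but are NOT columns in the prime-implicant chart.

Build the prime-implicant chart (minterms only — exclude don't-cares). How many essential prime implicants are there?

[col 0] 00001*, 00100*, 00101*, 00111*, 01000*, 01010*, 01011*, 01100*, 01110*, 10001*, 10010*, 10100*, 10101*, 10110*, 10111*, 11000*, 11001*, 11010*, 11100*, 11101*, 11110*, 11111*
[col 1] -0001*, -0100*, -0101*, -0111*, -1000*, -1010*, -1100*, -1110*, 0-100*, 00-01*, 001-1*, 0010-*, 01-00*, 01-10*, 010-0*, 0101-, 011-0*, 1-001*, 1-010*, 1-100*, 1-101*, 1-110*, 1-111*, 10-01*, 10-10*, 101-0*, 101-1*, 1010-*, 1011-*, 11-00*, 11-01*, 11-10*, 110-0*, 1100-*, 111-0*, 111-1*, 1110-*, 1111-*
[col 2] --100, -0-01, -01-1, -010-, -1-00*, -1-10*, -10-0*, -11-0*, 01--0*, 1--01, 1--10, 1-1-0*, 1-1-1*, 1-10-*, 1-11-*, 101--*, 11--0*, 11-0-, 111--*
[col 3] -1--0, 1-1--
Prime implicants: --100, -0-01, -01-1, -010-, -1--0, 0101-, 1--01, 1--10, 1-1--, 11-0-
PI chart (minterm → PIs covering it):
  1 | -0-01  (sole → essential)
  4 | --100,-010-
  5 | -0-01,-01-1,-010-
  7 | -01-1  (sole → essential)
  10 | -1--0,0101-
  12 | --100,-1--0
  14 | -1--0  (sole → essential)
  17 | -0-01,1--01
  18 | 1--10  (sole → essential)
  21 | -0-01,-01-1,-010-,1--01,1-1--
  22 | 1--10,1-1--
  24 | -1--0,11-0-
  25 | 1--01,11-0-
  26 | -1--0,1--10
  28 | --100,-1--0,1-1--,11-0-
  29 | 1--01,1-1--,11-0-
  30 | -1--0,1--10,1-1--
  31 | 1-1--  (sole → essential)
Essential prime implicants: -0-01, -01-1, -1--0, 1--10, 1-1--

5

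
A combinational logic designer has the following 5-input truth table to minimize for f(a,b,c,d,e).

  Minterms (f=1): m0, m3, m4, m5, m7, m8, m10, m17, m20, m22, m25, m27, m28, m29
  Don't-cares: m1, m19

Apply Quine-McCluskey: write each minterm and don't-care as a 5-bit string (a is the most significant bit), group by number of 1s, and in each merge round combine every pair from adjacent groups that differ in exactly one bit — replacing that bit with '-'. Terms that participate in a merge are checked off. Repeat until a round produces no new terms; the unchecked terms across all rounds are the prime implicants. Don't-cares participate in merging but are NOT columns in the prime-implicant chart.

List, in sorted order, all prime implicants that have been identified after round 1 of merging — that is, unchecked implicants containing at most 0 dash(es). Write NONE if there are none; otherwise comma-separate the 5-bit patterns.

size-2^0 implicants → 00000(✓)  00001(✓)  00011(✓)  00100(✓)  00101(✓)  00111(✓)  01000(✓)  01010(✓)  10001(✓)  10011(✓)  10100(✓)  10110(✓)  11001(✓)  11011(✓)  11100(✓)  11101(✓)
size-2^1 implicants → -0001(✓)  -0011(✓)  -0100  0-000  00-00(✓)  00-01(✓)  00-11(✓)  000-1(✓)  0000-(✓)  001-1(✓)  0010-(✓)  010-0  1-001(✓)  1-011(✓)  1-100  100-1(✓)  101-0  11-01  110-1(✓)  1110-
size-2^2 implicants → -00-1  00--1  00-0-  1-0-1
Unchecked terms (primes): -00-1, -0100, 0-000, 00--1, 00-0-, 010-0, 1-0-1, 1-100, 101-0, 11-01, 1110-

NONE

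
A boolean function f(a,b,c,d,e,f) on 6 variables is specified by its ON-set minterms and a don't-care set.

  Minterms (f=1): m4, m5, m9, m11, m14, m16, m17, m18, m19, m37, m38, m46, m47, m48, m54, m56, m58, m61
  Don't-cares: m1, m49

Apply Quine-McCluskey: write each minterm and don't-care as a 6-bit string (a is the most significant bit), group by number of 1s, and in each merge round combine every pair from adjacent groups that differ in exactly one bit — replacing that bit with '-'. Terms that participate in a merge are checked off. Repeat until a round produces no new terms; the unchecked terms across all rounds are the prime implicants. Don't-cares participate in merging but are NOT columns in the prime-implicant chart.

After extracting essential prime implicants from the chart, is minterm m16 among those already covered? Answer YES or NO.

YES

size-2^0 implicants → 000001(✓)  000100(✓)  000101(✓)  001001(✓)  001011(✓)  001110(✓)  010000(✓)  010001(✓)  010010(✓)  010011(✓)  100101(✓)  100110(✓)  101110(✓)  101111(✓)  110000(✓)  110001(✓)  110110(✓)  111000(✓)  111010(✓)  111101
size-2^1 implicants → -00101  -01110  -10000(✓)  -10001(✓)  0-0001  00-001  000-01  00010-  0010-1  0100-0(✓)  0100-1(✓)  01000-(✓)  01001-(✓)  1-0110  10-110  10111-  11-000  11000-(✓)  1110-0
size-2^2 implicants → -1000-  0100--
Unchecked terms (primes): -00101, -01110, -1000-, 0-0001, 00-001, 000-01, 00010-, 0010-1, 0100--, 1-0110, 10-110, 10111-, 11-000, 1110-0, 111101
Minterm coverage:
  m4 ⊆ 00010- [E]
  m5 ⊆ -00101,000-01,00010-
  m9 ⊆ 00-001,0010-1
  m11 ⊆ 0010-1 [E]
  m14 ⊆ -01110 [E]
  m16 ⊆ -1000-,0100--
  m17 ⊆ -1000-,0-0001,0100--
  m18 ⊆ 0100-- [E]
  m19 ⊆ 0100-- [E]
  m37 ⊆ -00101 [E]
  m38 ⊆ 1-0110,10-110
  m46 ⊆ -01110,10-110,10111-
  m47 ⊆ 10111- [E]
  m48 ⊆ -1000-,11-000
  m54 ⊆ 1-0110 [E]
  m56 ⊆ 11-000,1110-0
  m58 ⊆ 1110-0 [E]
  m61 ⊆ 111101 [E]
E = {-00101, -01110, 00010-, 0010-1, 0100--, 1-0110, 10111-, 1110-0, 111101}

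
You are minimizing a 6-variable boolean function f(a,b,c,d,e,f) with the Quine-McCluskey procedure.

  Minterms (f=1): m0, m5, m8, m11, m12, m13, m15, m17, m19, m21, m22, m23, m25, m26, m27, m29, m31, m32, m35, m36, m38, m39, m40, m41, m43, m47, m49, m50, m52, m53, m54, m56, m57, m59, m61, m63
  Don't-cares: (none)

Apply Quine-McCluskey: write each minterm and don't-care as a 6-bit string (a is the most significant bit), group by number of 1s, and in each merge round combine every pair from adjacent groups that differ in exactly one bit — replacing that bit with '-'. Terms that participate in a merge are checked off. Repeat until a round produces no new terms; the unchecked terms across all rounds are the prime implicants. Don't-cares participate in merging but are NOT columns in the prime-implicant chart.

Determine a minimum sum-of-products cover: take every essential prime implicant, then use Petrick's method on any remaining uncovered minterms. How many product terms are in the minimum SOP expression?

12

[col 0] 000000*, 000101*, 001000*, 001011*, 001100*, 001101*, 001111*, 010001*, 010011*, 010101*, 010110*, 010111*, 011001*, 011010*, 011011*, 011101*, 011111*, 100000*, 100011*, 100100*, 100110*, 100111*, 101000*, 101001*, 101011*, 101111*, 110001*, 110010*, 110100*, 110101*, 110110*, 111000*, 111001*, 111011*, 111101*, 111111*
[col 1] -00000*, -01000*, -01011*, -01111*, -10001*, -10101*, -10110, -11001*, -11011*, -11101*, -11111*, 0-0101*, 0-1011*, 0-1101*, 0-1111*, 00-000*, 00-101*, 001-00, 001-11*, 0011-1*, 00110-, 01-001*, 01-011*, 01-101*, 01-111*, 010-01*, 010-11*, 0100-1*, 0101-1*, 01011-, 011-01*, 011-11*, 0110-1*, 01101-, 0111-1*, 1-0100*, 1-0110*, 1-1000*, 1-1001*, 1-1011*, 1-1111*, 10-000*, 10-011*, 10-111*, 100-00, 100-11*, 1001-0*, 10011-, 101-11*, 1010-1*, 10100-*, 11-001*, 11-101*, 110-01*, 110-10, 1101-0*, 11010-, 111-01*, 111-11*, 1110-1*, 11100-*, 1111-1*
[col 2] --1011*, --1111*, -0-000, -01-11*, -1-001*, -1-101*, -10-01*, -11-01*, -11-11*, -110-1*, -111-1*, 0--101, 0-1-11*, 0-11-1, 01--01*, 01--11*, 01-0-1*, 01-1-1*, 010--1*, 011--1*, 1-01-0, 1-1-11*, 1-10-1, 1-100-, 10--11, 11--01*, 111--1*
[col 3] --1-11, -1--01, -11--1, 01---1
Prime implicants: --1-11, -0-000, -1--01, -10110, -11--1, 0--101, 0-11-1, 001-00, 00110-, 01---1, 01011-, 01101-, 1-01-0, 1-10-1, 1-100-, 10--11, 100-00, 10011-, 110-10, 11010-
PI chart (minterm → PIs covering it):
  0 | -0-000  (sole → essential)
  5 | 0--101  (sole → essential)
  8 | -0-000,001-00
  11 | --1-11  (sole → essential)
  12 | 001-00,00110-
  13 | 0--101,0-11-1,00110-
  15 | --1-11,0-11-1
  17 | -1--01,01---1
  19 | 01---1  (sole → essential)
  21 | -1--01,0--101,01---1
  22 | -10110,01011-
  23 | 01---1,01011-
  25 | -1--01,-11--1,01---1
  26 | 01101-  (sole → essential)
  27 | --1-11,-11--1,01---1,01101-
  29 | -1--01,-11--1,0--101,0-11-1,01---1
  31 | --1-11,-11--1,0-11-1,01---1
  32 | -0-000,100-00
  35 | 10--11  (sole → essential)
  36 | 1-01-0,100-00
  38 | 1-01-0,10011-
  39 | 10--11,10011-
  40 | -0-000,1-100-
  41 | 1-10-1,1-100-
  43 | --1-11,1-10-1,10--11
  47 | --1-11,10--11
  49 | -1--01  (sole → essential)
  50 | 110-10  (sole → essential)
  52 | 1-01-0,11010-
  53 | -1--01,11010-
  54 | -10110,1-01-0,110-10
  56 | 1-100-  (sole → essential)
  57 | -1--01,-11--1,1-10-1,1-100-
  59 | --1-11,-11--1,1-10-1
  61 | -1--01,-11--1
  63 | --1-11,-11--1
Essential prime implicants: --1-11, -0-000, -1--01, 0--101, 01---1, 01101-, 1-100-, 10--11, 110-10
Petrick residual → -10110, 001-00, 1-01-0
Minimum SOP uses 12 PIs: cef + b'd'e'f' + be'f + bc'def' + a'de'f + a'b'ce'f' + a'bf + a'bcd'e + ac'df' + acd'e' + ab'ef + abc'ef'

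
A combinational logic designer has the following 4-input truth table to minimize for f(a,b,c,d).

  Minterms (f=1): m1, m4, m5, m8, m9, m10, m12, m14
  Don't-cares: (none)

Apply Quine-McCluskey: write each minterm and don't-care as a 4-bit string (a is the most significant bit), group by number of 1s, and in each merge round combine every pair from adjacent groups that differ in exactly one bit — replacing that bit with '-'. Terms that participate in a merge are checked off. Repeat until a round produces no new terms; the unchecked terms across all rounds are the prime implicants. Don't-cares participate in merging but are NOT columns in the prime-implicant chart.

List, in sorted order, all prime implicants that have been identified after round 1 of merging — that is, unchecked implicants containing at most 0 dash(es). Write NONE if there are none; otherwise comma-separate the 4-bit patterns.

NONE

Round 0: 0001✓ 0100✓ 0101✓ 1000✓ 1001✓ 1010✓ 1100✓ 1110✓
Round 1: -001 -100 0-01 010- 1-00✓ 1-10✓ 10-0✓ 100- 11-0✓
Round 2: 1--0
PIs = {-001, -100, 0-01, 010-, 1--0, 100-}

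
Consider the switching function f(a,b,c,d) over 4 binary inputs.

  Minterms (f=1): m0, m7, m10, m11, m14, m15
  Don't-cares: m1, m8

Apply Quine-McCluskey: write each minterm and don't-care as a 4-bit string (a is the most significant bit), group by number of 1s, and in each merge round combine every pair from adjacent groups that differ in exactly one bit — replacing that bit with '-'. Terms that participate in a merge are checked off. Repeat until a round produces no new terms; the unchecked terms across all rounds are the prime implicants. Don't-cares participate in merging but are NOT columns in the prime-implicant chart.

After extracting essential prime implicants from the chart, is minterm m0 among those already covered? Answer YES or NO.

[col 0] 0000*, 0001*, 0111*, 1000*, 1010*, 1011*, 1110*, 1111*
[col 1] -000, -111, 000-, 1-10*, 1-11*, 10-0, 101-*, 111-*
[col 2] 1-1-
Prime implicants: -000, -111, 000-, 1-1-, 10-0
PI chart (minterm → PIs covering it):
  0 | -000,000-
  7 | -111  (sole → essential)
  10 | 1-1-,10-0
  11 | 1-1-  (sole → essential)
  14 | 1-1-  (sole → essential)
  15 | -111,1-1-
Essential prime implicants: -111, 1-1-

NO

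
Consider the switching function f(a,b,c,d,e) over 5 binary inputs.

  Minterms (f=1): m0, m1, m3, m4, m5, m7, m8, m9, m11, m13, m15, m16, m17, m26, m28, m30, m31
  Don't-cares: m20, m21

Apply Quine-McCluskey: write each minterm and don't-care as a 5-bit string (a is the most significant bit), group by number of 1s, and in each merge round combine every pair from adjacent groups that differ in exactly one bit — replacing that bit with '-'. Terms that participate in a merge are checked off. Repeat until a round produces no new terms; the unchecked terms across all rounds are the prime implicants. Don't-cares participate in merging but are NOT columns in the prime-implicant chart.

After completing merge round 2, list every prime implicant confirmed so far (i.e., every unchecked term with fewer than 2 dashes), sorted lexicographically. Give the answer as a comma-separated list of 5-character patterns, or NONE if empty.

-1111, 1-100, 11-10, 111-0, 1111-

size-2^0 implicants → 00000(✓)  00001(✓)  00011(✓)  00100(✓)  00101(✓)  00111(✓)  01000(✓)  01001(✓)  01011(✓)  01101(✓)  01111(✓)  10000(✓)  10001(✓)  10100(✓)  10101(✓)  11010(✓)  11100(✓)  11110(✓)  11111(✓)
size-2^1 implicants → -0000(✓)  -0001(✓)  -0100(✓)  -0101(✓)  -1111  0-000(✓)  0-001(✓)  0-011(✓)  0-101(✓)  0-111(✓)  00-00(✓)  00-01(✓)  00-11(✓)  000-1(✓)  0000-(✓)  001-1(✓)  0010-(✓)  01-01(✓)  01-11(✓)  010-1(✓)  0100-(✓)  011-1(✓)  1-100  10-00(✓)  10-01(✓)  1000-(✓)  1010-(✓)  11-10  111-0  1111-
size-2^2 implicants → -0-00(✓)  -0-01(✓)  -000-(✓)  -010-(✓)  0--01(✓)  0--11(✓)  0-0-1(✓)  0-00-  0-1-1(✓)  00--1(✓)  00-0-(✓)  01--1(✓)  10-0-(✓)
size-2^3 implicants → -0-0-  0---1
Unchecked terms (primes): -0-0-, -1111, 0---1, 0-00-, 1-100, 11-10, 111-0, 1111-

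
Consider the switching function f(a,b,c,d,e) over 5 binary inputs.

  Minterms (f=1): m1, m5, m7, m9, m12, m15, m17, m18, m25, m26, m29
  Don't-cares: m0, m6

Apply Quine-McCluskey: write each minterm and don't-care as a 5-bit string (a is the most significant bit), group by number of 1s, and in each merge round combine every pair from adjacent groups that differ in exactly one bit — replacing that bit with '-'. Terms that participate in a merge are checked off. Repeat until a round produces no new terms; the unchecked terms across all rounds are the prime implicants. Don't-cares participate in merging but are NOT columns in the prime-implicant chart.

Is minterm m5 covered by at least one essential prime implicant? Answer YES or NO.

[col 0] 00000*, 00001*, 00101*, 00110*, 00111*, 01001*, 01100, 01111*, 10001*, 10010*, 11001*, 11010*, 11101*
[col 1] -0001*, -1001*, 0-001*, 0-111, 00-01, 0000-, 001-1, 0011-, 1-001*, 1-010, 11-01
[col 2] --001
Prime implicants: --001, 0-111, 00-01, 0000-, 001-1, 0011-, 01100, 1-010, 11-01
PI chart (minterm → PIs covering it):
  1 | --001,00-01,0000-
  5 | 00-01,001-1
  7 | 0-111,001-1,0011-
  9 | --001  (sole → essential)
  12 | 01100  (sole → essential)
  15 | 0-111  (sole → essential)
  17 | --001  (sole → essential)
  18 | 1-010  (sole → essential)
  25 | --001,11-01
  26 | 1-010  (sole → essential)
  29 | 11-01  (sole → essential)
Essential prime implicants: --001, 0-111, 01100, 1-010, 11-01

NO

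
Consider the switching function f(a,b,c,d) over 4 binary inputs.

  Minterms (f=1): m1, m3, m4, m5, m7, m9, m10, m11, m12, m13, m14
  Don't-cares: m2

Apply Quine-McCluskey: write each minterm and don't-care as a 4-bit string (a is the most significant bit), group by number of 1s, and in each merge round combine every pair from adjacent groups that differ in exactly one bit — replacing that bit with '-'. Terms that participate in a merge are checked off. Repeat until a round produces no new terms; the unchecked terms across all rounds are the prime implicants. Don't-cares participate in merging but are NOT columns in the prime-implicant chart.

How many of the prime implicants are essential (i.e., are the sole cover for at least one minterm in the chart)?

Round 0: 0001✓ 0010✓ 0011✓ 0100✓ 0101✓ 0111✓ 1001✓ 1010✓ 1011✓ 1100✓ 1101✓ 1110✓
Round 1: -001✓ -010✓ -011✓ -100✓ -101✓ 0-01✓ 0-11✓ 00-1✓ 001-✓ 01-1✓ 010-✓ 1-01✓ 1-10 10-1✓ 101-✓ 11-0 110-✓
Round 2: --01 -0-1 -01- -10- 0--1
PIs = {--01, -0-1, -01-, -10-, 0--1, 1-10, 11-0}
Coverage chart:
  m1: --01,-0-1,0--1
  m3: -0-1,-01-,0--1
  m4: -10- ←essential
  m5: --01,-10-,0--1
  m7: 0--1 ←essential
  m9: --01,-0-1
  m10: -01-,1-10
  m11: -0-1,-01-
  m12: -10-,11-0
  m13: --01,-10-
  m14: 1-10,11-0
Essential: -10-, 0--1

2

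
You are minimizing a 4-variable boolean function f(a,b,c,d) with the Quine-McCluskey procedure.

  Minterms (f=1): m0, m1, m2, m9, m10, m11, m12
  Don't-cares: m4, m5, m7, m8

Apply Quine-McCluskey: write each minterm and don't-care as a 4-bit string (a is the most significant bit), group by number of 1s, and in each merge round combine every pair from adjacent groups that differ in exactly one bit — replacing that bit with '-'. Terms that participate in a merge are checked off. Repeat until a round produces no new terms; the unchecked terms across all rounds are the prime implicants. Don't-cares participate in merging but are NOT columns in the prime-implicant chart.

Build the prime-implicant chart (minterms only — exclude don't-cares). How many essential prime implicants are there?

Round 0: 0000✓ 0001✓ 0010✓ 0100✓ 0101✓ 0111✓ 1000✓ 1001✓ 1010✓ 1011✓ 1100✓
Round 1: -000✓ -001✓ -010✓ -100✓ 0-00✓ 0-01✓ 00-0✓ 000-✓ 01-1 010-✓ 1-00✓ 10-0✓ 10-1✓ 100-✓ 101-✓
Round 2: --00 -0-0 -00- 0-0- 10--
PIs = {--00, -0-0, -00-, 0-0-, 01-1, 10--}
Coverage chart:
  m0: --00,-0-0,-00-,0-0-
  m1: -00-,0-0-
  m2: -0-0 ←essential
  m9: -00-,10--
  m10: -0-0,10--
  m11: 10-- ←essential
  m12: --00 ←essential
Essential: --00, -0-0, 10--

3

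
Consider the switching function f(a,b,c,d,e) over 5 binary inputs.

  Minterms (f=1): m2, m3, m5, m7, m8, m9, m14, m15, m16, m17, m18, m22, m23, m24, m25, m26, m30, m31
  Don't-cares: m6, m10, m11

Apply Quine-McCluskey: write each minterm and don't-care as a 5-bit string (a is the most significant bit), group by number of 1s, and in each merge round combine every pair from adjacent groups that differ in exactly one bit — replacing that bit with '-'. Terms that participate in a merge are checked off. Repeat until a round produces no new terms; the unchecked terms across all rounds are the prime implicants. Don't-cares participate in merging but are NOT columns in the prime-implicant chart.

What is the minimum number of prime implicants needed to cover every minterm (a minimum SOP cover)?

Round 0: 00010✓ 00011✓ 00101✓ 00110✓ 00111✓ 01000✓ 01001✓ 01010✓ 01011✓ 01110✓ 01111✓ 10000✓ 10001✓ 10010✓ 10110✓ 10111✓ 11000✓ 11001✓ 11010✓ 11110✓ 11111✓
Round 1: -0010✓ -0110✓ -0111✓ -1000✓ -1001✓ -1010✓ -1110✓ -1111✓ 0-010✓ 0-011✓ 0-110✓ 0-111✓ 00-10✓ 00-11✓ 0001-✓ 001-1 0011-✓ 01-10✓ 01-11✓ 010-0✓ 010-1✓ 0100-✓ 0101-✓ 0111-✓ 1-000✓ 1-001✓ 1-010✓ 1-110✓ 1-111✓ 10-10✓ 100-0✓ 1000-✓ 1011-✓ 11-10✓ 110-0✓ 1100-✓ 1111-✓
Round 2: --010✓ --110✓ --111✓ -0-10✓ -011-✓ -1-10✓ -10-0 -100- -111-✓ 0--10✓ 0--11✓ 0-01-✓ 0-11-✓ 00-1-✓ 01-1-✓ 010-- 1--10✓ 1-0-0 1-00- 1-11-✓
Round 3: ---10 --11- 0--1-
PIs = {---10, --11-, -10-0, -100-, 0--1-, 001-1, 010--, 1-0-0, 1-00-}
Coverage chart:
  m2: ---10,0--1-
  m3: 0--1- ←essential
  m5: 001-1 ←essential
  m7: --11-,0--1-,001-1
  m8: -10-0,-100-,010--
  m9: -100-,010--
  m14: ---10,--11-,0--1-
  m15: --11-,0--1-
  m16: 1-0-0,1-00-
  m17: 1-00- ←essential
  m18: ---10,1-0-0
  m22: ---10,--11-
  m23: --11- ←essential
  m24: -10-0,-100-,1-0-0,1-00-
  m25: -100-,1-00-
  m26: ---10,-10-0,1-0-0
  m30: ---10,--11-
  m31: --11- ←essential
Essential: --11-, 0--1-, 001-1, 1-00-
Petrick residual → ---10, -100-
Min cover (6 terms): de' + cd + bc'd' + a'd + a'b'ce + ac'd'

6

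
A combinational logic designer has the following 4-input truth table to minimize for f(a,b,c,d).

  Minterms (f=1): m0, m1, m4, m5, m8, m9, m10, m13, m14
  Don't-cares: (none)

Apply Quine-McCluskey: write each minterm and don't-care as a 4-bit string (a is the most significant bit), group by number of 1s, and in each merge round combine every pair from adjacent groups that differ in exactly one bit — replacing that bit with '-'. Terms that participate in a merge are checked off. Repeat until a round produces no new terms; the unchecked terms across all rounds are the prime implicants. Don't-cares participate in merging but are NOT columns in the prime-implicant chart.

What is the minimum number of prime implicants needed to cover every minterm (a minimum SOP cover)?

4

Round 0: 0000✓ 0001✓ 0100✓ 0101✓ 1000✓ 1001✓ 1010✓ 1101✓ 1110✓
Round 1: -000✓ -001✓ -101✓ 0-00✓ 0-01✓ 000-✓ 010-✓ 1-01✓ 1-10 10-0 100-✓
Round 2: --01 -00- 0-0-
PIs = {--01, -00-, 0-0-, 1-10, 10-0}
Coverage chart:
  m0: -00-,0-0-
  m1: --01,-00-,0-0-
  m4: 0-0- ←essential
  m5: --01,0-0-
  m8: -00-,10-0
  m9: --01,-00-
  m10: 1-10,10-0
  m13: --01 ←essential
  m14: 1-10 ←essential
Essential: --01, 0-0-, 1-10
Petrick residual → -00-
Min cover (4 terms): c'd + b'c' + a'c' + acd'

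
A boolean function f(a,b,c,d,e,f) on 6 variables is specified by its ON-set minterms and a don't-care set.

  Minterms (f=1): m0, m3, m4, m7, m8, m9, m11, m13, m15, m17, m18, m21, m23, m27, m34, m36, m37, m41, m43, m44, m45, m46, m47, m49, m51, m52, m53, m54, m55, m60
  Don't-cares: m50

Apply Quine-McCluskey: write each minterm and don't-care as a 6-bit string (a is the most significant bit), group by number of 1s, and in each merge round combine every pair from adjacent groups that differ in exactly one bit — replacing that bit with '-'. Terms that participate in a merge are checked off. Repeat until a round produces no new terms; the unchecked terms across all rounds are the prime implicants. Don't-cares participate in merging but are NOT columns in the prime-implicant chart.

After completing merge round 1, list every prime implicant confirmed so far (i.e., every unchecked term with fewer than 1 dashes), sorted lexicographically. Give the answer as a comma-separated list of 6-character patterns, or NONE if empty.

NONE

Round 0: 000000✓ 000011✓ 000100✓ 000111✓ 001000✓ 001001✓ 001011✓ 001101✓ 001111✓ 010001✓ 010010✓ 010101✓ 010111✓ 011011✓ 100010✓ 100100✓ 100101✓ 101001✓ 101011✓ 101100✓ 101101✓ 101110✓ 101111✓ 110001✓ 110010✓ 110011✓ 110100✓ 110101✓ 110110✓ 110111✓ 111100✓
Round 1: -00100 -01001✓ -01011✓ -01101✓ -01111✓ -10001✓ -10010 -10101✓ -10111✓ 0-0111 0-1011 00-000 00-011✓ 00-111✓ 000-00 000-11✓ 001-01✓ 001-11✓ 0010-1✓ 00100- 0011-1✓ 010-01✓ 0101-1✓ 1-0010 1-0100✓ 1-0101✓ 1-1100✓ 10-100✓ 10-101✓ 10010-✓ 101-01✓ 101-11✓ 1010-1✓ 1011-0✓ 1011-1✓ 10110-✓ 10111-✓ 11-100✓ 110-01✓ 110-10✓ 110-11✓ 1100-1✓ 11001-✓ 1101-0✓ 1101-1✓ 11010-✓ 11011-✓
Round 2: -01-01✓ -01-11✓ -010-1✓ -011-1✓ -10-01 -101-1 00--11 001--1✓ 1--100 1-010- 10-10- 101--1✓ 1011-- 110--1 110-1- 1101--
Round 3: -01--1
PIs = {-00100, -01--1, -10-01, -10010, -101-1, 0-0111, 0-1011, 00--11, 00-000, 000-00, 00100-, 1--100, 1-0010, 1-010-, 10-10-, 1011--, 110--1, 110-1-, 1101--}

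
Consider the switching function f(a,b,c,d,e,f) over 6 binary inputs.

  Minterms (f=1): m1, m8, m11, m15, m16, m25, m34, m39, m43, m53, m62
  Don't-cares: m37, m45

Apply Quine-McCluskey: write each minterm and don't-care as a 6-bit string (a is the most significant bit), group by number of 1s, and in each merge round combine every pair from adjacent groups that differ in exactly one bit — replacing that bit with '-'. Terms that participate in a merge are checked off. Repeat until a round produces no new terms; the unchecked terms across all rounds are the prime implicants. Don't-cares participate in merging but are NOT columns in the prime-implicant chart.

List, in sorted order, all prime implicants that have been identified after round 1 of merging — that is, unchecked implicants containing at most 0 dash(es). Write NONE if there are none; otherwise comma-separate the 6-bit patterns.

Round 0: 000001 001000 001011✓ 001111✓ 010000 011001 100010 100101✓ 100111✓ 101011✓ 101101✓ 110101✓ 111110
Round 1: -01011 001-11 1-0101 10-101 1001-1
PIs = {-01011, 000001, 001-11, 001000, 010000, 011001, 1-0101, 10-101, 100010, 1001-1, 111110}

000001, 001000, 010000, 011001, 100010, 111110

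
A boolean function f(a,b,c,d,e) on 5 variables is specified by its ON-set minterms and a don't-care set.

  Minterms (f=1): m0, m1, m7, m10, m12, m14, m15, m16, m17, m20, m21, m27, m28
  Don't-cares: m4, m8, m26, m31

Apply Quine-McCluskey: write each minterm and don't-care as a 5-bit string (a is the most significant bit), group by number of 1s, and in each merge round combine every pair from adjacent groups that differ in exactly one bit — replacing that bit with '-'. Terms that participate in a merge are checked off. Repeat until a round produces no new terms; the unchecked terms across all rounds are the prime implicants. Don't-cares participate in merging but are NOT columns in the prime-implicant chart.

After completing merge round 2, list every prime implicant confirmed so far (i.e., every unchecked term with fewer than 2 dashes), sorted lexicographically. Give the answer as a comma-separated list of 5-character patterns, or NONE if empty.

-1010, -1111, 0-111, 0111-, 11-11, 1101-

[col 0] 00000*, 00001*, 00100*, 00111*, 01000*, 01010*, 01100*, 01110*, 01111*, 10000*, 10001*, 10100*, 10101*, 11010*, 11011*, 11100*, 11111*
[col 1] -0000*, -0001*, -0100*, -1010, -1100*, -1111, 0-000*, 0-100*, 0-111, 00-00*, 0000-*, 01-00*, 01-10*, 010-0*, 011-0*, 0111-, 1-100*, 10-00*, 10-01*, 1000-*, 1010-*, 11-11, 1101-
[col 2] --100, -0-00, -000-, 0--00, 01--0, 10-0-
Prime implicants: --100, -0-00, -000-, -1010, -1111, 0--00, 0-111, 01--0, 0111-, 10-0-, 11-11, 1101-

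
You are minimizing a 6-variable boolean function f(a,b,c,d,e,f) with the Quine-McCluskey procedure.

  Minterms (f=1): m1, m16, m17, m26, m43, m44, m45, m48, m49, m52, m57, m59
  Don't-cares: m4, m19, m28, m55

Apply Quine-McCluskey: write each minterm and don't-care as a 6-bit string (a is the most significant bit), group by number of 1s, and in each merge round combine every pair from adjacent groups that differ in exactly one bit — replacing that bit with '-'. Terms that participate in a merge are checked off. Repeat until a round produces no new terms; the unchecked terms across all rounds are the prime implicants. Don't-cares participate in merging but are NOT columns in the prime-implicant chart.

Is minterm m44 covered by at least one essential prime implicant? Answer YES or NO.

YES

size-2^0 implicants → 000001(✓)  000100  010000(✓)  010001(✓)  010011(✓)  011010  011100  101011(✓)  101100(✓)  101101(✓)  110000(✓)  110001(✓)  110100(✓)  110111  111001(✓)  111011(✓)
size-2^1 implicants → -10000(✓)  -10001(✓)  0-0001  0100-1  01000-(✓)  1-1011  10110-  11-001  110-00  11000-(✓)  1110-1
size-2^2 implicants → -1000-
Unchecked terms (primes): -1000-, 0-0001, 000100, 0100-1, 011010, 011100, 1-1011, 10110-, 11-001, 110-00, 110111, 1110-1
Minterm coverage:
  m1 ⊆ 0-0001 [E]
  m16 ⊆ -1000- [E]
  m17 ⊆ -1000-,0-0001,0100-1
  m26 ⊆ 011010 [E]
  m43 ⊆ 1-1011 [E]
  m44 ⊆ 10110- [E]
  m45 ⊆ 10110- [E]
  m48 ⊆ -1000-,110-00
  m49 ⊆ -1000-,11-001
  m52 ⊆ 110-00 [E]
  m57 ⊆ 11-001,1110-1
  m59 ⊆ 1-1011,1110-1
E = {-1000-, 0-0001, 011010, 1-1011, 10110-, 110-00}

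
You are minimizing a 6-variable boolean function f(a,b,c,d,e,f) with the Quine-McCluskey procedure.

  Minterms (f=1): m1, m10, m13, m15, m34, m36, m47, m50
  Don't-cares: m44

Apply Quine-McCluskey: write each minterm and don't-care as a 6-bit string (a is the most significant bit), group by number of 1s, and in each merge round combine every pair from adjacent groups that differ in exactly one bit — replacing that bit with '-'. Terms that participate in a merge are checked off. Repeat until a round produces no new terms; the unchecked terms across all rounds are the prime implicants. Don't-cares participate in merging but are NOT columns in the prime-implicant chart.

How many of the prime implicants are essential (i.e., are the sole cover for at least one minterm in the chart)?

size-2^0 implicants → 000001  001010  001101(✓)  001111(✓)  100010(✓)  100100(✓)  101100(✓)  101111(✓)  110010(✓)
size-2^1 implicants → -01111  0011-1  1-0010  10-100
Unchecked terms (primes): -01111, 000001, 001010, 0011-1, 1-0010, 10-100
Minterm coverage:
  m1 ⊆ 000001 [E]
  m10 ⊆ 001010 [E]
  m13 ⊆ 0011-1 [E]
  m15 ⊆ -01111,0011-1
  m34 ⊆ 1-0010 [E]
  m36 ⊆ 10-100 [E]
  m47 ⊆ -01111 [E]
  m50 ⊆ 1-0010 [E]
E = {-01111, 000001, 001010, 0011-1, 1-0010, 10-100}

6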